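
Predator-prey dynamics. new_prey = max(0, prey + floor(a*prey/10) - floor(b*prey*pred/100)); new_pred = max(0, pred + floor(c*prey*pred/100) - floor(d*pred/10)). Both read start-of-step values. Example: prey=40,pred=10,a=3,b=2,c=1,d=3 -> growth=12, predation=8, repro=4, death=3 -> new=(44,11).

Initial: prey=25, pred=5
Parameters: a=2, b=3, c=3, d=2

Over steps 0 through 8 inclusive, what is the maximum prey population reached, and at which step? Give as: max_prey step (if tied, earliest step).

Answer: 27 1

Derivation:
Step 1: prey: 25+5-3=27; pred: 5+3-1=7
Step 2: prey: 27+5-5=27; pred: 7+5-1=11
Step 3: prey: 27+5-8=24; pred: 11+8-2=17
Step 4: prey: 24+4-12=16; pred: 17+12-3=26
Step 5: prey: 16+3-12=7; pred: 26+12-5=33
Step 6: prey: 7+1-6=2; pred: 33+6-6=33
Step 7: prey: 2+0-1=1; pred: 33+1-6=28
Step 8: prey: 1+0-0=1; pred: 28+0-5=23
Max prey = 27 at step 1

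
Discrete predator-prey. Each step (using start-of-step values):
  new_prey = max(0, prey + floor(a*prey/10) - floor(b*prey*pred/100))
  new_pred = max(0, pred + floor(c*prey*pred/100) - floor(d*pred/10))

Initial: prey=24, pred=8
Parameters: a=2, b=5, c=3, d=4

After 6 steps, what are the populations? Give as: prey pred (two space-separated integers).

Answer: 3 5

Derivation:
Step 1: prey: 24+4-9=19; pred: 8+5-3=10
Step 2: prey: 19+3-9=13; pred: 10+5-4=11
Step 3: prey: 13+2-7=8; pred: 11+4-4=11
Step 4: prey: 8+1-4=5; pred: 11+2-4=9
Step 5: prey: 5+1-2=4; pred: 9+1-3=7
Step 6: prey: 4+0-1=3; pred: 7+0-2=5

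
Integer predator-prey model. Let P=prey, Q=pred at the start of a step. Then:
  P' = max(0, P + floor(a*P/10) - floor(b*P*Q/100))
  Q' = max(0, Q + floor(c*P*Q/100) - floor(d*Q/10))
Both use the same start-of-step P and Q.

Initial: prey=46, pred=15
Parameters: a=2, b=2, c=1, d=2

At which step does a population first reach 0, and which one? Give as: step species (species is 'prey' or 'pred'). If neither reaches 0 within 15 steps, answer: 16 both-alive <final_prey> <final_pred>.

Answer: 16 both-alive 8 5

Derivation:
Step 1: prey: 46+9-13=42; pred: 15+6-3=18
Step 2: prey: 42+8-15=35; pred: 18+7-3=22
Step 3: prey: 35+7-15=27; pred: 22+7-4=25
Step 4: prey: 27+5-13=19; pred: 25+6-5=26
Step 5: prey: 19+3-9=13; pred: 26+4-5=25
Step 6: prey: 13+2-6=9; pred: 25+3-5=23
Step 7: prey: 9+1-4=6; pred: 23+2-4=21
Step 8: prey: 6+1-2=5; pred: 21+1-4=18
Step 9: prey: 5+1-1=5; pred: 18+0-3=15
Step 10: prey: 5+1-1=5; pred: 15+0-3=12
Step 11: prey: 5+1-1=5; pred: 12+0-2=10
Step 12: prey: 5+1-1=5; pred: 10+0-2=8
Step 13: prey: 5+1-0=6; pred: 8+0-1=7
Step 14: prey: 6+1-0=7; pred: 7+0-1=6
Step 15: prey: 7+1-0=8; pred: 6+0-1=5
No extinction within 15 steps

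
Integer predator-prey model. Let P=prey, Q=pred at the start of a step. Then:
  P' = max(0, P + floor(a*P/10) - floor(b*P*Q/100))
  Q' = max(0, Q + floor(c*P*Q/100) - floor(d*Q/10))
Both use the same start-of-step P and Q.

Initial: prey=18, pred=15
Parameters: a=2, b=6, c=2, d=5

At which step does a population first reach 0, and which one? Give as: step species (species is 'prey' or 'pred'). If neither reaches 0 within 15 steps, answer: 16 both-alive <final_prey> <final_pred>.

Step 1: prey: 18+3-16=5; pred: 15+5-7=13
Step 2: prey: 5+1-3=3; pred: 13+1-6=8
Step 3: prey: 3+0-1=2; pred: 8+0-4=4
Step 4: prey: 2+0-0=2; pred: 4+0-2=2
Step 5: prey: 2+0-0=2; pred: 2+0-1=1
Step 6: prey: 2+0-0=2; pred: 1+0-0=1
Steps 7-15: state stable at prey=2, pred=1 (no change)
No extinction within 15 steps

Answer: 16 both-alive 2 1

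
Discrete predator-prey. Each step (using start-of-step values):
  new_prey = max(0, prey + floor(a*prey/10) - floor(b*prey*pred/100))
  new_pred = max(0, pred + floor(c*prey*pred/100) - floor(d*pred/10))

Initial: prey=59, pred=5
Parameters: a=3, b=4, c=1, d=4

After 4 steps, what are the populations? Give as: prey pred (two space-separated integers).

Answer: 73 11

Derivation:
Step 1: prey: 59+17-11=65; pred: 5+2-2=5
Step 2: prey: 65+19-13=71; pred: 5+3-2=6
Step 3: prey: 71+21-17=75; pred: 6+4-2=8
Step 4: prey: 75+22-24=73; pred: 8+6-3=11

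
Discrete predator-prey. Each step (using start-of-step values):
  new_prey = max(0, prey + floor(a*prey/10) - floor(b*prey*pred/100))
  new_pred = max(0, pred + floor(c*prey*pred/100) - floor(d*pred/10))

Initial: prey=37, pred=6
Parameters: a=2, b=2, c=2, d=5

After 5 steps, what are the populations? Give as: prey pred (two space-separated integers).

Answer: 37 21

Derivation:
Step 1: prey: 37+7-4=40; pred: 6+4-3=7
Step 2: prey: 40+8-5=43; pred: 7+5-3=9
Step 3: prey: 43+8-7=44; pred: 9+7-4=12
Step 4: prey: 44+8-10=42; pred: 12+10-6=16
Step 5: prey: 42+8-13=37; pred: 16+13-8=21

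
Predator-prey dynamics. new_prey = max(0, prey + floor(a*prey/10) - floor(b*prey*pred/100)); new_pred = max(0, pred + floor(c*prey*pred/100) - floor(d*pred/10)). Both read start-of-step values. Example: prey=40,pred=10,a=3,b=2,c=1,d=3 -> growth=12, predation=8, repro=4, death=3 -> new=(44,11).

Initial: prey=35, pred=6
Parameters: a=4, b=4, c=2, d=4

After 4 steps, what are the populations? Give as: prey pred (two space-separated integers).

Answer: 32 23

Derivation:
Step 1: prey: 35+14-8=41; pred: 6+4-2=8
Step 2: prey: 41+16-13=44; pred: 8+6-3=11
Step 3: prey: 44+17-19=42; pred: 11+9-4=16
Step 4: prey: 42+16-26=32; pred: 16+13-6=23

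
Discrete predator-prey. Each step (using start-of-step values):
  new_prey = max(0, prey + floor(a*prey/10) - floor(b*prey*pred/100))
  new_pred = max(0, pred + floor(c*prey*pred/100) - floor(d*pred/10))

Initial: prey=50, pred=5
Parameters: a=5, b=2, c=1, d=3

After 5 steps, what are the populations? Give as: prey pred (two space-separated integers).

Answer: 139 67

Derivation:
Step 1: prey: 50+25-5=70; pred: 5+2-1=6
Step 2: prey: 70+35-8=97; pred: 6+4-1=9
Step 3: prey: 97+48-17=128; pred: 9+8-2=15
Step 4: prey: 128+64-38=154; pred: 15+19-4=30
Step 5: prey: 154+77-92=139; pred: 30+46-9=67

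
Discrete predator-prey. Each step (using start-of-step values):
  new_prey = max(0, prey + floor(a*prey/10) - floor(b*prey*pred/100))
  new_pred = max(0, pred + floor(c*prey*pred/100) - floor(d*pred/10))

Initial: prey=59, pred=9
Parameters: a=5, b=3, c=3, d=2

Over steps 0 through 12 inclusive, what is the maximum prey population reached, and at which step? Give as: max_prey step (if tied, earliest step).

Step 1: prey: 59+29-15=73; pred: 9+15-1=23
Step 2: prey: 73+36-50=59; pred: 23+50-4=69
Step 3: prey: 59+29-122=0; pred: 69+122-13=178
Step 4: prey: 0+0-0=0; pred: 178+0-35=143
Step 5: prey: 0+0-0=0; pred: 143+0-28=115
Step 6: prey: 0+0-0=0; pred: 115+0-23=92
Step 7: prey: 0+0-0=0; pred: 92+0-18=74
Step 8: prey: 0+0-0=0; pred: 74+0-14=60
Step 9: prey: 0+0-0=0; pred: 60+0-12=48
Step 10: prey: 0+0-0=0; pred: 48+0-9=39
Step 11: prey: 0+0-0=0; pred: 39+0-7=32
Step 12: prey: 0+0-0=0; pred: 32+0-6=26
Max prey = 73 at step 1

Answer: 73 1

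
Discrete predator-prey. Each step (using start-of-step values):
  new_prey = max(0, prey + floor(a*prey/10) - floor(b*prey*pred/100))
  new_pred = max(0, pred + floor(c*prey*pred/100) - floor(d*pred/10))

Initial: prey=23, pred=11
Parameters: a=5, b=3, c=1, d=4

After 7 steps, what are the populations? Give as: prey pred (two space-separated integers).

Answer: 107 14

Derivation:
Step 1: prey: 23+11-7=27; pred: 11+2-4=9
Step 2: prey: 27+13-7=33; pred: 9+2-3=8
Step 3: prey: 33+16-7=42; pred: 8+2-3=7
Step 4: prey: 42+21-8=55; pred: 7+2-2=7
Step 5: prey: 55+27-11=71; pred: 7+3-2=8
Step 6: prey: 71+35-17=89; pred: 8+5-3=10
Step 7: prey: 89+44-26=107; pred: 10+8-4=14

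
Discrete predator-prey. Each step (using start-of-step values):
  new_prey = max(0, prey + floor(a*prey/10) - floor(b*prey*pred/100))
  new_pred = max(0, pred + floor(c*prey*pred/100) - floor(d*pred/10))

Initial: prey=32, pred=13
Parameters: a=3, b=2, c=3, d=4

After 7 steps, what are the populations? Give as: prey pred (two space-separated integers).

Answer: 1 18

Derivation:
Step 1: prey: 32+9-8=33; pred: 13+12-5=20
Step 2: prey: 33+9-13=29; pred: 20+19-8=31
Step 3: prey: 29+8-17=20; pred: 31+26-12=45
Step 4: prey: 20+6-18=8; pred: 45+27-18=54
Step 5: prey: 8+2-8=2; pred: 54+12-21=45
Step 6: prey: 2+0-1=1; pred: 45+2-18=29
Step 7: prey: 1+0-0=1; pred: 29+0-11=18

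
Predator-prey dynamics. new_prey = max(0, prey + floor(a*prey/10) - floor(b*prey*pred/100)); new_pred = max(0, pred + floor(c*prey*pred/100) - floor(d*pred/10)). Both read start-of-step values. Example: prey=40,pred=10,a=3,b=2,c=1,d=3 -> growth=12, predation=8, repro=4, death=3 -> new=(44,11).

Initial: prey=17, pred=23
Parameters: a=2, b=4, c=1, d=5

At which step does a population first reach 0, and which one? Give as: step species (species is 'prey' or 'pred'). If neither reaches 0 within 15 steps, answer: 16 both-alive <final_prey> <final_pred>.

Answer: 16 both-alive 3 1

Derivation:
Step 1: prey: 17+3-15=5; pred: 23+3-11=15
Step 2: prey: 5+1-3=3; pred: 15+0-7=8
Step 3: prey: 3+0-0=3; pred: 8+0-4=4
Step 4: prey: 3+0-0=3; pred: 4+0-2=2
Step 5: prey: 3+0-0=3; pred: 2+0-1=1
Step 6: prey: 3+0-0=3; pred: 1+0-0=1
Steps 7-15: state stable at prey=3, pred=1 (no change)
No extinction within 15 steps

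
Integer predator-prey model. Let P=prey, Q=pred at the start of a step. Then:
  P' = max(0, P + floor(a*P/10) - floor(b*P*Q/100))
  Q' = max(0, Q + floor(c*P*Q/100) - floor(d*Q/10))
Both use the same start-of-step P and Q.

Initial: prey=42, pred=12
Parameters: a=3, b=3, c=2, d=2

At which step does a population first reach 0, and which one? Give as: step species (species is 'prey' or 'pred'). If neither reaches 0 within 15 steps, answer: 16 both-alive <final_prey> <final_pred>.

Step 1: prey: 42+12-15=39; pred: 12+10-2=20
Step 2: prey: 39+11-23=27; pred: 20+15-4=31
Step 3: prey: 27+8-25=10; pred: 31+16-6=41
Step 4: prey: 10+3-12=1; pred: 41+8-8=41
Step 5: prey: 1+0-1=0; pred: 41+0-8=33
First extinction: prey at step 5

Answer: 5 prey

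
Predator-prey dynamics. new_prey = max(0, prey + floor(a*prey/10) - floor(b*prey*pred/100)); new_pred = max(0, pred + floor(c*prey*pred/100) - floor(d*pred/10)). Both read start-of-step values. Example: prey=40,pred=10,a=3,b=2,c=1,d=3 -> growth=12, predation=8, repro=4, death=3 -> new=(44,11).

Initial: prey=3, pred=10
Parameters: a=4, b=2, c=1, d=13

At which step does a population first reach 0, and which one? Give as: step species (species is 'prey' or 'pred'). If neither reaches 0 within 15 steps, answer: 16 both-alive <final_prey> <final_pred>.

Answer: 1 pred

Derivation:
Step 1: prey: 3+1-0=4; pred: 10+0-13=0
First extinction: pred at step 1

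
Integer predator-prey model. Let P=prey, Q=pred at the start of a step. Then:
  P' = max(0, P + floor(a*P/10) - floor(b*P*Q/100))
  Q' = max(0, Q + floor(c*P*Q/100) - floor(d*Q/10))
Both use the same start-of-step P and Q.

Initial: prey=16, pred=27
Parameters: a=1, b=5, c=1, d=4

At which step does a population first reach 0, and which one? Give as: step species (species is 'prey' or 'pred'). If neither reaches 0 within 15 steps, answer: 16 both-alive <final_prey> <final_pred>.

Step 1: prey: 16+1-21=0; pred: 27+4-10=21
First extinction: prey at step 1

Answer: 1 prey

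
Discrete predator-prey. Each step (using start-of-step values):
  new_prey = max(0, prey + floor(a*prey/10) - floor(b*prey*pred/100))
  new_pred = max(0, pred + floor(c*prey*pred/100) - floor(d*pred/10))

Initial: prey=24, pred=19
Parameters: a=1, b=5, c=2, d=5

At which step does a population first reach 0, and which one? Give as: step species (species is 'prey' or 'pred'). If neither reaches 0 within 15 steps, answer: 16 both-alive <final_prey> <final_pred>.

Step 1: prey: 24+2-22=4; pred: 19+9-9=19
Step 2: prey: 4+0-3=1; pred: 19+1-9=11
Step 3: prey: 1+0-0=1; pred: 11+0-5=6
Step 4: prey: 1+0-0=1; pred: 6+0-3=3
Step 5: prey: 1+0-0=1; pred: 3+0-1=2
Step 6: prey: 1+0-0=1; pred: 2+0-1=1
Step 7: prey: 1+0-0=1; pred: 1+0-0=1
Steps 8-15: state stable at prey=1, pred=1 (no change)
No extinction within 15 steps

Answer: 16 both-alive 1 1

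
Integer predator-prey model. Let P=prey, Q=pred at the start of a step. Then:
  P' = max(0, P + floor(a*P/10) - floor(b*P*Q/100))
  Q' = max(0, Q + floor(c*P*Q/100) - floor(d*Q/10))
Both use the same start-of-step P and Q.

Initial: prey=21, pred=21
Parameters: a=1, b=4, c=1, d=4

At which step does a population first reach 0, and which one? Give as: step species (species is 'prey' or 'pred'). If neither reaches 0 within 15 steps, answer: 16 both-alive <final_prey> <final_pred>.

Answer: 16 both-alive 2 2

Derivation:
Step 1: prey: 21+2-17=6; pred: 21+4-8=17
Step 2: prey: 6+0-4=2; pred: 17+1-6=12
Step 3: prey: 2+0-0=2; pred: 12+0-4=8
Step 4: prey: 2+0-0=2; pred: 8+0-3=5
Step 5: prey: 2+0-0=2; pred: 5+0-2=3
Step 6: prey: 2+0-0=2; pred: 3+0-1=2
Step 7: prey: 2+0-0=2; pred: 2+0-0=2
Steps 8-15: state stable at prey=2, pred=2 (no change)
No extinction within 15 steps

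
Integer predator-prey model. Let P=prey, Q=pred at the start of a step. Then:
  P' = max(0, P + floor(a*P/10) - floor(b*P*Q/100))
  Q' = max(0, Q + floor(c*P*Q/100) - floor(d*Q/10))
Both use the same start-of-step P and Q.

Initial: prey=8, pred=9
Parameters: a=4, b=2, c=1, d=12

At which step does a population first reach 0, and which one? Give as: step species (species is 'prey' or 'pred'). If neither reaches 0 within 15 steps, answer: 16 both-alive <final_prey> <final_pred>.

Step 1: prey: 8+3-1=10; pred: 9+0-10=0
First extinction: pred at step 1

Answer: 1 pred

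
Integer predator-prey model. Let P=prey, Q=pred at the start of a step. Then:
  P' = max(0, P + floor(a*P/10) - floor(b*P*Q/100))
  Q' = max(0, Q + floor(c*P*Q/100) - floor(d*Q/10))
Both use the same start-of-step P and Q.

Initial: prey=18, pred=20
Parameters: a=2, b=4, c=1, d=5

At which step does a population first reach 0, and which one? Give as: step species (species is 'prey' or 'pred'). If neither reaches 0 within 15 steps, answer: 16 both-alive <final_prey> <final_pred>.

Step 1: prey: 18+3-14=7; pred: 20+3-10=13
Step 2: prey: 7+1-3=5; pred: 13+0-6=7
Step 3: prey: 5+1-1=5; pred: 7+0-3=4
Step 4: prey: 5+1-0=6; pred: 4+0-2=2
Step 5: prey: 6+1-0=7; pred: 2+0-1=1
Step 6: prey: 7+1-0=8; pred: 1+0-0=1
Step 7: prey: 8+1-0=9; pred: 1+0-0=1
Step 8: prey: 9+1-0=10; pred: 1+0-0=1
Step 9: prey: 10+2-0=12; pred: 1+0-0=1
Step 10: prey: 12+2-0=14; pred: 1+0-0=1
Step 11: prey: 14+2-0=16; pred: 1+0-0=1
Step 12: prey: 16+3-0=19; pred: 1+0-0=1
Step 13: prey: 19+3-0=22; pred: 1+0-0=1
Step 14: prey: 22+4-0=26; pred: 1+0-0=1
Step 15: prey: 26+5-1=30; pred: 1+0-0=1
No extinction within 15 steps

Answer: 16 both-alive 30 1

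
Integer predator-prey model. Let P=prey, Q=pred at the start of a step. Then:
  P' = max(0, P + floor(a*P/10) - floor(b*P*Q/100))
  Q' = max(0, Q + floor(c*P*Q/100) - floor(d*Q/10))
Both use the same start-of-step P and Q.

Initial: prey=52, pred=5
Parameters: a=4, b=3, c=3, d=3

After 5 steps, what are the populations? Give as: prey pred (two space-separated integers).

Answer: 0 105

Derivation:
Step 1: prey: 52+20-7=65; pred: 5+7-1=11
Step 2: prey: 65+26-21=70; pred: 11+21-3=29
Step 3: prey: 70+28-60=38; pred: 29+60-8=81
Step 4: prey: 38+15-92=0; pred: 81+92-24=149
Step 5: prey: 0+0-0=0; pred: 149+0-44=105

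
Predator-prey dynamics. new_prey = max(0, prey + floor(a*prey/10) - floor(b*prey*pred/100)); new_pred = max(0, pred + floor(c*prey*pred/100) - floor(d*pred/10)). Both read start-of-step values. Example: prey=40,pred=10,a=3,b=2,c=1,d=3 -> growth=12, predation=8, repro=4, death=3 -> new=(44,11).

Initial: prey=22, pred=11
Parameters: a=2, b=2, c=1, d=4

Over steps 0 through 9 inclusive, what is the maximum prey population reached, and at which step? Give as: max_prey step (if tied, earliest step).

Answer: 46 9

Derivation:
Step 1: prey: 22+4-4=22; pred: 11+2-4=9
Step 2: prey: 22+4-3=23; pred: 9+1-3=7
Step 3: prey: 23+4-3=24; pred: 7+1-2=6
Step 4: prey: 24+4-2=26; pred: 6+1-2=5
Step 5: prey: 26+5-2=29; pred: 5+1-2=4
Step 6: prey: 29+5-2=32; pred: 4+1-1=4
Step 7: prey: 32+6-2=36; pred: 4+1-1=4
Step 8: prey: 36+7-2=41; pred: 4+1-1=4
Step 9: prey: 41+8-3=46; pred: 4+1-1=4
Max prey = 46 at step 9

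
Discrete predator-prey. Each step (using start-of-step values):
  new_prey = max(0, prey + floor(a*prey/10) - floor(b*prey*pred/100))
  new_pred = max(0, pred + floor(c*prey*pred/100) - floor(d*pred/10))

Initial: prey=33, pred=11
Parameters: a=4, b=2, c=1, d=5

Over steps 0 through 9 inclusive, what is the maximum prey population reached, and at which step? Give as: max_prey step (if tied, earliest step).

Step 1: prey: 33+13-7=39; pred: 11+3-5=9
Step 2: prey: 39+15-7=47; pred: 9+3-4=8
Step 3: prey: 47+18-7=58; pred: 8+3-4=7
Step 4: prey: 58+23-8=73; pred: 7+4-3=8
Step 5: prey: 73+29-11=91; pred: 8+5-4=9
Step 6: prey: 91+36-16=111; pred: 9+8-4=13
Step 7: prey: 111+44-28=127; pred: 13+14-6=21
Step 8: prey: 127+50-53=124; pred: 21+26-10=37
Step 9: prey: 124+49-91=82; pred: 37+45-18=64
Max prey = 127 at step 7

Answer: 127 7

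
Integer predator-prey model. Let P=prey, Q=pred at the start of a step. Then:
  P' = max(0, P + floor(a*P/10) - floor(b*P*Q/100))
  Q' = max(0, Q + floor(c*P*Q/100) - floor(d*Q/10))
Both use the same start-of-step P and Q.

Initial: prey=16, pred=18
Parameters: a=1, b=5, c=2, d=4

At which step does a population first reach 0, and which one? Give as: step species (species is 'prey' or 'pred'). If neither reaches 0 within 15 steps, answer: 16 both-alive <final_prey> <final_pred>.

Step 1: prey: 16+1-14=3; pred: 18+5-7=16
Step 2: prey: 3+0-2=1; pred: 16+0-6=10
Step 3: prey: 1+0-0=1; pred: 10+0-4=6
Step 4: prey: 1+0-0=1; pred: 6+0-2=4
Step 5: prey: 1+0-0=1; pred: 4+0-1=3
Step 6: prey: 1+0-0=1; pred: 3+0-1=2
Step 7: prey: 1+0-0=1; pred: 2+0-0=2
Steps 8-15: state stable at prey=1, pred=2 (no change)
No extinction within 15 steps

Answer: 16 both-alive 1 2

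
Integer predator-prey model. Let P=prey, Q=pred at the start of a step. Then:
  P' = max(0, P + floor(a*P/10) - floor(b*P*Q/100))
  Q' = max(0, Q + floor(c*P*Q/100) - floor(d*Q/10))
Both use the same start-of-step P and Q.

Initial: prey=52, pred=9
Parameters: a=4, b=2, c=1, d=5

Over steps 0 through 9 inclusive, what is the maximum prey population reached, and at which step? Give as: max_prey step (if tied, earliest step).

Answer: 112 5

Derivation:
Step 1: prey: 52+20-9=63; pred: 9+4-4=9
Step 2: prey: 63+25-11=77; pred: 9+5-4=10
Step 3: prey: 77+30-15=92; pred: 10+7-5=12
Step 4: prey: 92+36-22=106; pred: 12+11-6=17
Step 5: prey: 106+42-36=112; pred: 17+18-8=27
Step 6: prey: 112+44-60=96; pred: 27+30-13=44
Step 7: prey: 96+38-84=50; pred: 44+42-22=64
Step 8: prey: 50+20-64=6; pred: 64+32-32=64
Step 9: prey: 6+2-7=1; pred: 64+3-32=35
Max prey = 112 at step 5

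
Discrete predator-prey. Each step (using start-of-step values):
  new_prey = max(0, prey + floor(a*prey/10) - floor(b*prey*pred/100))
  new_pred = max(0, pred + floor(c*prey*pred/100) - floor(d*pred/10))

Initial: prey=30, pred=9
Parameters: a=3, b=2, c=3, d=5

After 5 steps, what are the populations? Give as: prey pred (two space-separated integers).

Step 1: prey: 30+9-5=34; pred: 9+8-4=13
Step 2: prey: 34+10-8=36; pred: 13+13-6=20
Step 3: prey: 36+10-14=32; pred: 20+21-10=31
Step 4: prey: 32+9-19=22; pred: 31+29-15=45
Step 5: prey: 22+6-19=9; pred: 45+29-22=52

Answer: 9 52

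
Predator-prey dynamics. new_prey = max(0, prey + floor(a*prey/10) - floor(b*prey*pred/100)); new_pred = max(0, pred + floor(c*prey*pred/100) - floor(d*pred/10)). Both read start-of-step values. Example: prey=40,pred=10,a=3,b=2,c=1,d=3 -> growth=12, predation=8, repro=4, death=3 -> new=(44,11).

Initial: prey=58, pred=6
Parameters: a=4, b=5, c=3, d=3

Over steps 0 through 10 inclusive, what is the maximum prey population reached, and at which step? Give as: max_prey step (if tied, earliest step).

Answer: 64 1

Derivation:
Step 1: prey: 58+23-17=64; pred: 6+10-1=15
Step 2: prey: 64+25-48=41; pred: 15+28-4=39
Step 3: prey: 41+16-79=0; pred: 39+47-11=75
Step 4: prey: 0+0-0=0; pred: 75+0-22=53
Step 5: prey: 0+0-0=0; pred: 53+0-15=38
Step 6: prey: 0+0-0=0; pred: 38+0-11=27
Step 7: prey: 0+0-0=0; pred: 27+0-8=19
Step 8: prey: 0+0-0=0; pred: 19+0-5=14
Step 9: prey: 0+0-0=0; pred: 14+0-4=10
Step 10: prey: 0+0-0=0; pred: 10+0-3=7
Max prey = 64 at step 1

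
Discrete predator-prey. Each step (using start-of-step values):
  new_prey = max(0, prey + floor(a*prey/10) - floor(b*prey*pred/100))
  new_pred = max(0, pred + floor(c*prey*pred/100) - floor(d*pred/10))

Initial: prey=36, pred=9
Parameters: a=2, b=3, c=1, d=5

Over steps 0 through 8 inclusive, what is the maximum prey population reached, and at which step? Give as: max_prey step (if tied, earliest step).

Step 1: prey: 36+7-9=34; pred: 9+3-4=8
Step 2: prey: 34+6-8=32; pred: 8+2-4=6
Step 3: prey: 32+6-5=33; pred: 6+1-3=4
Step 4: prey: 33+6-3=36; pred: 4+1-2=3
Step 5: prey: 36+7-3=40; pred: 3+1-1=3
Step 6: prey: 40+8-3=45; pred: 3+1-1=3
Step 7: prey: 45+9-4=50; pred: 3+1-1=3
Step 8: prey: 50+10-4=56; pred: 3+1-1=3
Max prey = 56 at step 8

Answer: 56 8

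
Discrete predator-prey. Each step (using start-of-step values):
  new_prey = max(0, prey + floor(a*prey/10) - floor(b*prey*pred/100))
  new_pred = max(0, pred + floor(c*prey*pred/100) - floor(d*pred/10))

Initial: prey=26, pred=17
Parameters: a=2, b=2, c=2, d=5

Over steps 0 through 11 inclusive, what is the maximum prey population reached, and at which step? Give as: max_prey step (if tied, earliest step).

Step 1: prey: 26+5-8=23; pred: 17+8-8=17
Step 2: prey: 23+4-7=20; pred: 17+7-8=16
Step 3: prey: 20+4-6=18; pred: 16+6-8=14
Step 4: prey: 18+3-5=16; pred: 14+5-7=12
Step 5: prey: 16+3-3=16; pred: 12+3-6=9
Step 6: prey: 16+3-2=17; pred: 9+2-4=7
Step 7: prey: 17+3-2=18; pred: 7+2-3=6
Step 8: prey: 18+3-2=19; pred: 6+2-3=5
Step 9: prey: 19+3-1=21; pred: 5+1-2=4
Step 10: prey: 21+4-1=24; pred: 4+1-2=3
Step 11: prey: 24+4-1=27; pred: 3+1-1=3
Max prey = 27 at step 11

Answer: 27 11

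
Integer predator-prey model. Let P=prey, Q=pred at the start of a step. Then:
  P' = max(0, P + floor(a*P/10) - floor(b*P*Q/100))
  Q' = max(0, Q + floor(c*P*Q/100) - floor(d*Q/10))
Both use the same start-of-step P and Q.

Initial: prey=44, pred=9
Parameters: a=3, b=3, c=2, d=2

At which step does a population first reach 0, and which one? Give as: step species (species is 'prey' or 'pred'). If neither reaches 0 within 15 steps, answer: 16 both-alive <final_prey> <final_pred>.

Answer: 5 prey

Derivation:
Step 1: prey: 44+13-11=46; pred: 9+7-1=15
Step 2: prey: 46+13-20=39; pred: 15+13-3=25
Step 3: prey: 39+11-29=21; pred: 25+19-5=39
Step 4: prey: 21+6-24=3; pred: 39+16-7=48
Step 5: prey: 3+0-4=0; pred: 48+2-9=41
First extinction: prey at step 5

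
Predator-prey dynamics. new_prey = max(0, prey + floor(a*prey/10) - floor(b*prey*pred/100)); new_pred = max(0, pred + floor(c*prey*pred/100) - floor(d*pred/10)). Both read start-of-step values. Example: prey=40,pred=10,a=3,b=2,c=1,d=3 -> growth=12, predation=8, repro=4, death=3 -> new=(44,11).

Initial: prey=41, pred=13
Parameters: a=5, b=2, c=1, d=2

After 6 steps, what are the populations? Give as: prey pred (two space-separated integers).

Answer: 13 71

Derivation:
Step 1: prey: 41+20-10=51; pred: 13+5-2=16
Step 2: prey: 51+25-16=60; pred: 16+8-3=21
Step 3: prey: 60+30-25=65; pred: 21+12-4=29
Step 4: prey: 65+32-37=60; pred: 29+18-5=42
Step 5: prey: 60+30-50=40; pred: 42+25-8=59
Step 6: prey: 40+20-47=13; pred: 59+23-11=71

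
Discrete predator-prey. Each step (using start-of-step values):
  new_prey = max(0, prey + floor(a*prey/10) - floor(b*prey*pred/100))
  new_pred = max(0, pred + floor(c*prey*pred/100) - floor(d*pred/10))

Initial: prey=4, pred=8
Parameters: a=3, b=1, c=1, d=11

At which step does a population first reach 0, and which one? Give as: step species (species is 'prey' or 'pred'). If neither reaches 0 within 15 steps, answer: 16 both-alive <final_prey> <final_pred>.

Answer: 1 pred

Derivation:
Step 1: prey: 4+1-0=5; pred: 8+0-8=0
First extinction: pred at step 1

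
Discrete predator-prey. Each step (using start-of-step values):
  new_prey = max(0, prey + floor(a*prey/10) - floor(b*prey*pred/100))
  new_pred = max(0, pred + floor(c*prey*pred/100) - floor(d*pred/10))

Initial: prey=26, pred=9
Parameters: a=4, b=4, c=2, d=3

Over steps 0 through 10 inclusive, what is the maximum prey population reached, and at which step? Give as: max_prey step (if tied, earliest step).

Step 1: prey: 26+10-9=27; pred: 9+4-2=11
Step 2: prey: 27+10-11=26; pred: 11+5-3=13
Step 3: prey: 26+10-13=23; pred: 13+6-3=16
Step 4: prey: 23+9-14=18; pred: 16+7-4=19
Step 5: prey: 18+7-13=12; pred: 19+6-5=20
Step 6: prey: 12+4-9=7; pred: 20+4-6=18
Step 7: prey: 7+2-5=4; pred: 18+2-5=15
Step 8: prey: 4+1-2=3; pred: 15+1-4=12
Step 9: prey: 3+1-1=3; pred: 12+0-3=9
Step 10: prey: 3+1-1=3; pred: 9+0-2=7
Max prey = 27 at step 1

Answer: 27 1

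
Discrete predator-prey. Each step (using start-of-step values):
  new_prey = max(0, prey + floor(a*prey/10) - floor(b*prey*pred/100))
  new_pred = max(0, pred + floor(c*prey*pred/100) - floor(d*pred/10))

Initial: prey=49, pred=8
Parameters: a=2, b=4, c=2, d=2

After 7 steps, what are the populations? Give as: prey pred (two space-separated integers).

Answer: 0 16

Derivation:
Step 1: prey: 49+9-15=43; pred: 8+7-1=14
Step 2: prey: 43+8-24=27; pred: 14+12-2=24
Step 3: prey: 27+5-25=7; pred: 24+12-4=32
Step 4: prey: 7+1-8=0; pred: 32+4-6=30
Step 5: prey: 0+0-0=0; pred: 30+0-6=24
Step 6: prey: 0+0-0=0; pred: 24+0-4=20
Step 7: prey: 0+0-0=0; pred: 20+0-4=16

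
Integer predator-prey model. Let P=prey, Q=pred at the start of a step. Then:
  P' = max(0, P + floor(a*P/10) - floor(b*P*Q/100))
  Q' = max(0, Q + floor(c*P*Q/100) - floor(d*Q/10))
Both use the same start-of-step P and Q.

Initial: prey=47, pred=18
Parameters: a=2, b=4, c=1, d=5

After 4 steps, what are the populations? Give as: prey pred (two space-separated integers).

Step 1: prey: 47+9-33=23; pred: 18+8-9=17
Step 2: prey: 23+4-15=12; pred: 17+3-8=12
Step 3: prey: 12+2-5=9; pred: 12+1-6=7
Step 4: prey: 9+1-2=8; pred: 7+0-3=4

Answer: 8 4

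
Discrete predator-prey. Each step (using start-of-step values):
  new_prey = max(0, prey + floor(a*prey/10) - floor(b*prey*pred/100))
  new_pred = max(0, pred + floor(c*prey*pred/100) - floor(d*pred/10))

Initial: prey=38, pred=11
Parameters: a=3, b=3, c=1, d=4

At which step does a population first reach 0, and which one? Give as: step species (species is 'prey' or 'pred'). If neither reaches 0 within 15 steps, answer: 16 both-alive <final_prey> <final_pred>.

Step 1: prey: 38+11-12=37; pred: 11+4-4=11
Step 2: prey: 37+11-12=36; pred: 11+4-4=11
Step 3: prey: 36+10-11=35; pred: 11+3-4=10
Step 4: prey: 35+10-10=35; pred: 10+3-4=9
Step 5: prey: 35+10-9=36; pred: 9+3-3=9
Step 6: prey: 36+10-9=37; pred: 9+3-3=9
Step 7: prey: 37+11-9=39; pred: 9+3-3=9
Step 8: prey: 39+11-10=40; pred: 9+3-3=9
Step 9: prey: 40+12-10=42; pred: 9+3-3=9
Step 10: prey: 42+12-11=43; pred: 9+3-3=9
Step 11: prey: 43+12-11=44; pred: 9+3-3=9
Step 12: prey: 44+13-11=46; pred: 9+3-3=9
Step 13: prey: 46+13-12=47; pred: 9+4-3=10
Step 14: prey: 47+14-14=47; pred: 10+4-4=10
Steps 15-15: state stable at prey=47, pred=10 (no change)
No extinction within 15 steps

Answer: 16 both-alive 47 10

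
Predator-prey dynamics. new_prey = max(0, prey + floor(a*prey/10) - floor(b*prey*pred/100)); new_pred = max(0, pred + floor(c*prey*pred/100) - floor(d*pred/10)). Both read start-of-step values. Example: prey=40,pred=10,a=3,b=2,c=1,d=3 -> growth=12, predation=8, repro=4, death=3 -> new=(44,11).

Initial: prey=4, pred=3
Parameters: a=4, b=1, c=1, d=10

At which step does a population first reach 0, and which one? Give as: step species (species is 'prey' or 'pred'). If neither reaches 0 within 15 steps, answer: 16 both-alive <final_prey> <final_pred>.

Answer: 1 pred

Derivation:
Step 1: prey: 4+1-0=5; pred: 3+0-3=0
First extinction: pred at step 1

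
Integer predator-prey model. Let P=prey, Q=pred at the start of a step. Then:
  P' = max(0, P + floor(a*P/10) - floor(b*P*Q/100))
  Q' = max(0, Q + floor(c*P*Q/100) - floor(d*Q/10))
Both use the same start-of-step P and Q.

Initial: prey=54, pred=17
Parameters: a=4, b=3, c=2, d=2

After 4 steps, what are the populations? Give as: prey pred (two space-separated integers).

Step 1: prey: 54+21-27=48; pred: 17+18-3=32
Step 2: prey: 48+19-46=21; pred: 32+30-6=56
Step 3: prey: 21+8-35=0; pred: 56+23-11=68
Step 4: prey: 0+0-0=0; pred: 68+0-13=55

Answer: 0 55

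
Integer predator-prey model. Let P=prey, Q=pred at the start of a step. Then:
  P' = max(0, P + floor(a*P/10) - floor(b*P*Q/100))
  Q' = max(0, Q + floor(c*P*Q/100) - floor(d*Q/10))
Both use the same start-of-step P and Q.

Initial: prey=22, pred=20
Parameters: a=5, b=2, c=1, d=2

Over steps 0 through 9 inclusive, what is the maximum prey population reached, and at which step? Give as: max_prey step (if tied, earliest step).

Step 1: prey: 22+11-8=25; pred: 20+4-4=20
Step 2: prey: 25+12-10=27; pred: 20+5-4=21
Step 3: prey: 27+13-11=29; pred: 21+5-4=22
Step 4: prey: 29+14-12=31; pred: 22+6-4=24
Step 5: prey: 31+15-14=32; pred: 24+7-4=27
Step 6: prey: 32+16-17=31; pred: 27+8-5=30
Step 7: prey: 31+15-18=28; pred: 30+9-6=33
Step 8: prey: 28+14-18=24; pred: 33+9-6=36
Step 9: prey: 24+12-17=19; pred: 36+8-7=37
Max prey = 32 at step 5

Answer: 32 5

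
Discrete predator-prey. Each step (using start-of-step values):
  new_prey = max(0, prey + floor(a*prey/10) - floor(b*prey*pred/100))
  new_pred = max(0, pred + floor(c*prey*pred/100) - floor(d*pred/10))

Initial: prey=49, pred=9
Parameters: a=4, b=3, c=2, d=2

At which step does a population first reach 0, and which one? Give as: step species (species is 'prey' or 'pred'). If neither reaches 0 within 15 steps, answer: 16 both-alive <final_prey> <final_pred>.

Step 1: prey: 49+19-13=55; pred: 9+8-1=16
Step 2: prey: 55+22-26=51; pred: 16+17-3=30
Step 3: prey: 51+20-45=26; pred: 30+30-6=54
Step 4: prey: 26+10-42=0; pred: 54+28-10=72
First extinction: prey at step 4

Answer: 4 prey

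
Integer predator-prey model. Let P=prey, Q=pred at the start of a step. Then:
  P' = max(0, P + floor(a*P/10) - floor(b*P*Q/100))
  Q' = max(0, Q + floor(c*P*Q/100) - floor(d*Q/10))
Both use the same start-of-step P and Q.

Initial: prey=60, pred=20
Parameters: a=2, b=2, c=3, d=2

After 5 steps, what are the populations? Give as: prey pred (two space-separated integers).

Answer: 0 77

Derivation:
Step 1: prey: 60+12-24=48; pred: 20+36-4=52
Step 2: prey: 48+9-49=8; pred: 52+74-10=116
Step 3: prey: 8+1-18=0; pred: 116+27-23=120
Step 4: prey: 0+0-0=0; pred: 120+0-24=96
Step 5: prey: 0+0-0=0; pred: 96+0-19=77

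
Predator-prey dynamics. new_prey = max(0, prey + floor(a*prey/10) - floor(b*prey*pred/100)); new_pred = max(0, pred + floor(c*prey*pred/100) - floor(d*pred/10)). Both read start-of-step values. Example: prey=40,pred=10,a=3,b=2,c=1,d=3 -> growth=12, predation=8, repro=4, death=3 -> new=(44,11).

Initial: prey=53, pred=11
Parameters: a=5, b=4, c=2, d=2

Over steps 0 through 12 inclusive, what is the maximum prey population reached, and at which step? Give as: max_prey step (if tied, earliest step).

Answer: 56 1

Derivation:
Step 1: prey: 53+26-23=56; pred: 11+11-2=20
Step 2: prey: 56+28-44=40; pred: 20+22-4=38
Step 3: prey: 40+20-60=0; pred: 38+30-7=61
Step 4: prey: 0+0-0=0; pred: 61+0-12=49
Step 5: prey: 0+0-0=0; pred: 49+0-9=40
Step 6: prey: 0+0-0=0; pred: 40+0-8=32
Step 7: prey: 0+0-0=0; pred: 32+0-6=26
Step 8: prey: 0+0-0=0; pred: 26+0-5=21
Step 9: prey: 0+0-0=0; pred: 21+0-4=17
Step 10: prey: 0+0-0=0; pred: 17+0-3=14
Step 11: prey: 0+0-0=0; pred: 14+0-2=12
Step 12: prey: 0+0-0=0; pred: 12+0-2=10
Max prey = 56 at step 1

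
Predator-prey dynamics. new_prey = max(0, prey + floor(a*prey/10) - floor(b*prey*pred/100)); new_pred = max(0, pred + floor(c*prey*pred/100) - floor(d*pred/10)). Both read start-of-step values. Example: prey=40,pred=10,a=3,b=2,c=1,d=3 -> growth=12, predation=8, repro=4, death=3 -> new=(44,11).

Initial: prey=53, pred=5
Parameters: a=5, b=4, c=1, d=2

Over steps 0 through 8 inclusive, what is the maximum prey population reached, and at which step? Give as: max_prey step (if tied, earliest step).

Step 1: prey: 53+26-10=69; pred: 5+2-1=6
Step 2: prey: 69+34-16=87; pred: 6+4-1=9
Step 3: prey: 87+43-31=99; pred: 9+7-1=15
Step 4: prey: 99+49-59=89; pred: 15+14-3=26
Step 5: prey: 89+44-92=41; pred: 26+23-5=44
Step 6: prey: 41+20-72=0; pred: 44+18-8=54
Step 7: prey: 0+0-0=0; pred: 54+0-10=44
Step 8: prey: 0+0-0=0; pred: 44+0-8=36
Max prey = 99 at step 3

Answer: 99 3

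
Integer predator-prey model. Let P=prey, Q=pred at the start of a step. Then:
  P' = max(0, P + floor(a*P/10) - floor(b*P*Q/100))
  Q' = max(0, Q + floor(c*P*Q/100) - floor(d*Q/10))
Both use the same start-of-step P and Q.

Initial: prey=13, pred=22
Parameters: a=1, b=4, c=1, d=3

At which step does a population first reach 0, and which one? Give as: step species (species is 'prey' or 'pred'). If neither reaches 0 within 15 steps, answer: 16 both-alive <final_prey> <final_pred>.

Answer: 16 both-alive 1 3

Derivation:
Step 1: prey: 13+1-11=3; pred: 22+2-6=18
Step 2: prey: 3+0-2=1; pred: 18+0-5=13
Step 3: prey: 1+0-0=1; pred: 13+0-3=10
Step 4: prey: 1+0-0=1; pred: 10+0-3=7
Step 5: prey: 1+0-0=1; pred: 7+0-2=5
Step 6: prey: 1+0-0=1; pred: 5+0-1=4
Step 7: prey: 1+0-0=1; pred: 4+0-1=3
Step 8: prey: 1+0-0=1; pred: 3+0-0=3
Steps 9-15: state stable at prey=1, pred=3 (no change)
No extinction within 15 steps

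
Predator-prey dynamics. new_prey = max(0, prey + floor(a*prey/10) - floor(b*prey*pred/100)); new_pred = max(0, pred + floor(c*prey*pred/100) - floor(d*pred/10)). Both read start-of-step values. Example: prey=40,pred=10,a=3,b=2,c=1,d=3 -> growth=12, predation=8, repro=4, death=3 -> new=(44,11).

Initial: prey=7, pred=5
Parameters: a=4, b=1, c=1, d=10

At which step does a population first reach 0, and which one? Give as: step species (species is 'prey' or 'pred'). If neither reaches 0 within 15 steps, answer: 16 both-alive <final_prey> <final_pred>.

Step 1: prey: 7+2-0=9; pred: 5+0-5=0
First extinction: pred at step 1

Answer: 1 pred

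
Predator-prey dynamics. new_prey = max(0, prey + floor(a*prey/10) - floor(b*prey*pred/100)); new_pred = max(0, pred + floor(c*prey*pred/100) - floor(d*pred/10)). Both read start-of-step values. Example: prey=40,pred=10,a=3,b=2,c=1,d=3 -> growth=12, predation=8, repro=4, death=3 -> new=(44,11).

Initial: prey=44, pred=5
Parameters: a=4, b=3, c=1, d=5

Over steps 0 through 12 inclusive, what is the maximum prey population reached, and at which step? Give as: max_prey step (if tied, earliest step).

Answer: 127 6

Derivation:
Step 1: prey: 44+17-6=55; pred: 5+2-2=5
Step 2: prey: 55+22-8=69; pred: 5+2-2=5
Step 3: prey: 69+27-10=86; pred: 5+3-2=6
Step 4: prey: 86+34-15=105; pred: 6+5-3=8
Step 5: prey: 105+42-25=122; pred: 8+8-4=12
Step 6: prey: 122+48-43=127; pred: 12+14-6=20
Step 7: prey: 127+50-76=101; pred: 20+25-10=35
Step 8: prey: 101+40-106=35; pred: 35+35-17=53
Step 9: prey: 35+14-55=0; pred: 53+18-26=45
Step 10: prey: 0+0-0=0; pred: 45+0-22=23
Step 11: prey: 0+0-0=0; pred: 23+0-11=12
Step 12: prey: 0+0-0=0; pred: 12+0-6=6
Max prey = 127 at step 6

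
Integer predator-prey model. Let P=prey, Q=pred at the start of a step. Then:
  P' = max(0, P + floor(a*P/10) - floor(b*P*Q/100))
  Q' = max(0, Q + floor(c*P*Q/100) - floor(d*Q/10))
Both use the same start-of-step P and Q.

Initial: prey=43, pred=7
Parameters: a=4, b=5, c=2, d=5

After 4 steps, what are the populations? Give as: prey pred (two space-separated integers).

Step 1: prey: 43+17-15=45; pred: 7+6-3=10
Step 2: prey: 45+18-22=41; pred: 10+9-5=14
Step 3: prey: 41+16-28=29; pred: 14+11-7=18
Step 4: prey: 29+11-26=14; pred: 18+10-9=19

Answer: 14 19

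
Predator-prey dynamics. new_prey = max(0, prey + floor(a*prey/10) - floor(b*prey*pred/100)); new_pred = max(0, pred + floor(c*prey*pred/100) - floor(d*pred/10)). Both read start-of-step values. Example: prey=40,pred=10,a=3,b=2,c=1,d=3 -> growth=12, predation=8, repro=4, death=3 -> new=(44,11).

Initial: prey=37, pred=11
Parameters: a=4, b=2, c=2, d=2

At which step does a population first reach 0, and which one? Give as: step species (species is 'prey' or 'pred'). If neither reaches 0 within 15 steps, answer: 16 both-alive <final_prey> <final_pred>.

Answer: 5 prey

Derivation:
Step 1: prey: 37+14-8=43; pred: 11+8-2=17
Step 2: prey: 43+17-14=46; pred: 17+14-3=28
Step 3: prey: 46+18-25=39; pred: 28+25-5=48
Step 4: prey: 39+15-37=17; pred: 48+37-9=76
Step 5: prey: 17+6-25=0; pred: 76+25-15=86
First extinction: prey at step 5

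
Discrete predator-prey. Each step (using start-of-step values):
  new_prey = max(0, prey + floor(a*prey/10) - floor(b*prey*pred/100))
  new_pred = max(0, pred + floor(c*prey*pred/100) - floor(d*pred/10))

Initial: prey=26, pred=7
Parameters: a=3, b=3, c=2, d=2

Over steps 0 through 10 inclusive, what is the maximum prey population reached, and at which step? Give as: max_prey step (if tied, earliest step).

Answer: 29 2

Derivation:
Step 1: prey: 26+7-5=28; pred: 7+3-1=9
Step 2: prey: 28+8-7=29; pred: 9+5-1=13
Step 3: prey: 29+8-11=26; pred: 13+7-2=18
Step 4: prey: 26+7-14=19; pred: 18+9-3=24
Step 5: prey: 19+5-13=11; pred: 24+9-4=29
Step 6: prey: 11+3-9=5; pred: 29+6-5=30
Step 7: prey: 5+1-4=2; pred: 30+3-6=27
Step 8: prey: 2+0-1=1; pred: 27+1-5=23
Step 9: prey: 1+0-0=1; pred: 23+0-4=19
Step 10: prey: 1+0-0=1; pred: 19+0-3=16
Max prey = 29 at step 2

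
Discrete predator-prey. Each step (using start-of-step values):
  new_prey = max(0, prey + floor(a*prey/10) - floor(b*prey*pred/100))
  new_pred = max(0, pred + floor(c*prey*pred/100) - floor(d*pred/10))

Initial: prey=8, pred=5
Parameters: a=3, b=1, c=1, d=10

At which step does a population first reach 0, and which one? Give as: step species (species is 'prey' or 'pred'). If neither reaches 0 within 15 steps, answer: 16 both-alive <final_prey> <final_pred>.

Answer: 1 pred

Derivation:
Step 1: prey: 8+2-0=10; pred: 5+0-5=0
First extinction: pred at step 1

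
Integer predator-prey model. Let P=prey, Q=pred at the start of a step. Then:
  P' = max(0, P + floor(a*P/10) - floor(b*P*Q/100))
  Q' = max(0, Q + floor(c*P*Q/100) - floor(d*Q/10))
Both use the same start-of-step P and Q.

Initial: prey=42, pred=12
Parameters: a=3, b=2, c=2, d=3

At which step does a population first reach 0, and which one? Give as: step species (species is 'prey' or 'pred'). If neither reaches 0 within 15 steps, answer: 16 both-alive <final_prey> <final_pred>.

Step 1: prey: 42+12-10=44; pred: 12+10-3=19
Step 2: prey: 44+13-16=41; pred: 19+16-5=30
Step 3: prey: 41+12-24=29; pred: 30+24-9=45
Step 4: prey: 29+8-26=11; pred: 45+26-13=58
Step 5: prey: 11+3-12=2; pred: 58+12-17=53
Step 6: prey: 2+0-2=0; pred: 53+2-15=40
First extinction: prey at step 6

Answer: 6 prey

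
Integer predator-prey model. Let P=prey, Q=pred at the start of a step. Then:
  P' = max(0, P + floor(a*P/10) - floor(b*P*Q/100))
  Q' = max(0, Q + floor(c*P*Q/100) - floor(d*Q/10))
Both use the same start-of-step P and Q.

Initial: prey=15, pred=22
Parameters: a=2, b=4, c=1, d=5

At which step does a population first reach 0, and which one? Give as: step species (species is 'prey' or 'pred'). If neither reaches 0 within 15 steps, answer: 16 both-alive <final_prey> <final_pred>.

Step 1: prey: 15+3-13=5; pred: 22+3-11=14
Step 2: prey: 5+1-2=4; pred: 14+0-7=7
Step 3: prey: 4+0-1=3; pred: 7+0-3=4
Step 4: prey: 3+0-0=3; pred: 4+0-2=2
Step 5: prey: 3+0-0=3; pred: 2+0-1=1
Step 6: prey: 3+0-0=3; pred: 1+0-0=1
Steps 7-15: state stable at prey=3, pred=1 (no change)
No extinction within 15 steps

Answer: 16 both-alive 3 1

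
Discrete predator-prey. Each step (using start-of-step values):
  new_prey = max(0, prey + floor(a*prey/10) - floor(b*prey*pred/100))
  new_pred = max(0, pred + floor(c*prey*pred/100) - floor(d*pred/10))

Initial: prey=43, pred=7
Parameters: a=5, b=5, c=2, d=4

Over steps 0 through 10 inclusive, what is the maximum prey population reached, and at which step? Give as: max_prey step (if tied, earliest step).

Step 1: prey: 43+21-15=49; pred: 7+6-2=11
Step 2: prey: 49+24-26=47; pred: 11+10-4=17
Step 3: prey: 47+23-39=31; pred: 17+15-6=26
Step 4: prey: 31+15-40=6; pred: 26+16-10=32
Step 5: prey: 6+3-9=0; pred: 32+3-12=23
Step 6: prey: 0+0-0=0; pred: 23+0-9=14
Step 7: prey: 0+0-0=0; pred: 14+0-5=9
Step 8: prey: 0+0-0=0; pred: 9+0-3=6
Step 9: prey: 0+0-0=0; pred: 6+0-2=4
Step 10: prey: 0+0-0=0; pred: 4+0-1=3
Max prey = 49 at step 1

Answer: 49 1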